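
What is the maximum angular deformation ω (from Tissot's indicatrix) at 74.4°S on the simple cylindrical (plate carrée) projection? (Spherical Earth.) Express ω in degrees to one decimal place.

Plate carrée maps x = Rλ, y = Rφ. The meridian scale is h = 1 and the parallel scale is k = 1/cos φ = sec φ.
At 74.4°: h = 1.000, k = 3.719; principal scales a = 3.719, b = 1.000.
sin(ω/2) = (a − b)/(a + b) = 2.719/4.719 = 0.5761, so ω = 2 arcsin(0.5761) ≈ 70.4°.

70.4°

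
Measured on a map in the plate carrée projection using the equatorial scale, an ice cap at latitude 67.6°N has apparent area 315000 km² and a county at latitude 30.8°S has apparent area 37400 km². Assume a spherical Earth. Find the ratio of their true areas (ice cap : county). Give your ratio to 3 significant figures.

On the plate carrée, areal scale = h·k = 1 × sec φ, so true area = apparent × cos φ.
True area of ice cap: 315000 × cos(67.6°) = 315000 × 0.3811 = 120000 km².
True area of county: 37400 × cos(30.8°) = 37400 × 0.8590 = 32130 km².
Ratio = 120000 / 32130 ≈ 3.74.

3.74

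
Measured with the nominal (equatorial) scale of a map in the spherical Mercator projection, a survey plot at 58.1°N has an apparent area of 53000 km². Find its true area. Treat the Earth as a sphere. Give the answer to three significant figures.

14800 km²

The Mercator projection is conformal; its linear scale factor is the same in every direction and equals sec φ = 1/cos φ.
Areal scale = k² = sec²φ = 1/cos²(58.1°) = 1/0.5284² = 3.581.
True area = apparent / (areal scale) = 53000 / 3.581 ≈ 14800 km².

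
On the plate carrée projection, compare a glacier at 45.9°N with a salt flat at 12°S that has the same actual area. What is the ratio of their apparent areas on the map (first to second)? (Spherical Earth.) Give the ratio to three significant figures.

1.41

For the equirectangular projection with φ₀ = 0 (plate carrée), h = 1 along meridians and k = sec φ along parallels.
Areal scale at 45.9°: h·k = 1.000 × 1.437 = 1.437.
Areal scale at 12°: h·k = 1.000 × 1.022 = 1.022.
Ratio = 1.437/1.022 ≈ 1.41.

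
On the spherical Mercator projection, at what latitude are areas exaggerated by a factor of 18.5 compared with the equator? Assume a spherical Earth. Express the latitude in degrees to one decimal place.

Mercator areal scale is sec²φ.
sec²φ = 18.5  ⇒  cos²φ = 0.05405  ⇒  cos φ = 0.2325.
φ = arccos(0.2325) ≈ 76.6°.

76.6°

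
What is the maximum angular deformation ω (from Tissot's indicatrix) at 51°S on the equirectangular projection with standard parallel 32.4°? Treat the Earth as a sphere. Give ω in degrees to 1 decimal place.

16.8°

The equidistant cylindrical projection with φ₀ = 32.4° has h = 1 (meridians true) and k = cos φ₀ / cos φ along parallels.
At 51°: h = 1.000, k = 1.342; principal scales a = 1.342, b = 1.000.
sin(ω/2) = (a − b)/(a + b) = 0.3417/2.342 = 0.1459, so ω = 2 arcsin(0.1459) ≈ 16.8°.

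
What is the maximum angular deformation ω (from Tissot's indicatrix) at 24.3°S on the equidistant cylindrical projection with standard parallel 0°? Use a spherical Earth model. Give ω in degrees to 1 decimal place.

In the plate carrée (x = Rλ, y = Rφ), meridians are true-scale (h = 1) and parallels are stretched by k = sec φ.
At 24.3°: h = 1.000, k = 1.097; principal scales a = 1.097, b = 1.000.
sin(ω/2) = (a − b)/(a + b) = 0.09721/2.097 = 0.04635, so ω = 2 arcsin(0.04635) ≈ 5.3°.

5.3°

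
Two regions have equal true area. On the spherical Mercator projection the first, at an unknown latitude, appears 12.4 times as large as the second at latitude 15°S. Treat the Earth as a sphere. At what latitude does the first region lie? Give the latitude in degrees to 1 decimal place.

74.1°

Mercator areal scale is sec²φ, so apparent-area ratio = sec²φ₁ / sec²φ₂ = cos²φ₂ / cos²φ₁.
cos²φ₂ / cos²φ₁ = 12.4  ⇒  cos φ₁ = cos 15° / √12.4 = 0.9659/3.521 = 0.2743.
φ₁ = arccos(0.2743) ≈ 74.1°.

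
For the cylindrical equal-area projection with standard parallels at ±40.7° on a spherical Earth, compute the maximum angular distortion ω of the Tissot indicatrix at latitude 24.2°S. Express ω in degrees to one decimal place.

A cylindrical equal-area projection with standard parallel φ₀ has meridian scale h = cos φ / cos φ₀ and parallel scale k = cos φ₀ / cos φ (so areas are preserved, h·k = 1).
At 24.2°: h = 1.203, k = 0.8312; principal scales a = 1.203, b = 0.8312.
sin(ω/2) = (a − b)/(a + b) = 0.3719/2.034 = 0.1828, so ω = 2 arcsin(0.1828) ≈ 21.1°.

21.1°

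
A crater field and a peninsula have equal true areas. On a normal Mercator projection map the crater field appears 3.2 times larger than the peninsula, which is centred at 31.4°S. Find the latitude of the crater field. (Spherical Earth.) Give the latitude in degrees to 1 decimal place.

On Mercator, (apparent₁)/(apparent₂) = sec²φ₁ / sec²φ₂ when true areas are equal.
cos²φ₂ / cos²φ₁ = 3.2  ⇒  cos φ₁ = cos 31.4° / √3.2 = 0.8536/1.789 = 0.4771.
φ₁ = arccos(0.4771) ≈ 61.5°.

61.5°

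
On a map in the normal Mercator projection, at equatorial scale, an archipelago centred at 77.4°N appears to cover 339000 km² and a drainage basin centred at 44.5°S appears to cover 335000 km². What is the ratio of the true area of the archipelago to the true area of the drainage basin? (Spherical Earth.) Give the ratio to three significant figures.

Since Mercator area scale is 1/cos²φ, the true area equals the apparent area multiplied by cos²φ.
True area of archipelago: 339000 × cos²(77.4°) = 339000 × 0.04759 = 16130 km².
True area of drainage basin: 335000 × cos²(44.5°) = 335000 × 0.5087 = 170400 km².
Ratio = 16130 / 170400 ≈ 0.0947.

0.0947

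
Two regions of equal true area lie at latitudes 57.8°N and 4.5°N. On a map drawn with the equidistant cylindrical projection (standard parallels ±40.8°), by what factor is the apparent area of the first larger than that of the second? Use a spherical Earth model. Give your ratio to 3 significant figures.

The equidistant cylindrical projection with φ₀ = 40.8° has h = 1 (meridians true) and k = cos φ₀ / cos φ along parallels.
Areal scale at 57.8°: h·k = 1.000 × 1.421 = 1.421.
Areal scale at 4.5°: h·k = 1.000 × 0.7593 = 0.7593.
Ratio = 1.421/0.7593 ≈ 1.87.

1.87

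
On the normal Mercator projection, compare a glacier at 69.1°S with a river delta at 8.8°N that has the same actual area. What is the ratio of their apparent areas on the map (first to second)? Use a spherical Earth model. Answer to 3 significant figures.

On Mercator, area is exaggerated by sec²φ = 1/cos²φ.
At 69.1°: sec²(69.1°) = 1/0.3567² = 7.858.
At 8.8°: sec²(8.8°) = 1/0.9882² = 1.024.
Ratio = 7.858/1.024 = cos²(8.8°)/cos²(69.1°) ≈ 7.67.

7.67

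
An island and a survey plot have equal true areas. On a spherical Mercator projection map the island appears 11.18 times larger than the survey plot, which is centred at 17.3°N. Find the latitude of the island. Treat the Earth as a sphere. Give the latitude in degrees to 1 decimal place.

73.4°

On Mercator, (apparent₁)/(apparent₂) = sec²φ₁ / sec²φ₂ when true areas are equal.
cos²φ₂ / cos²φ₁ = 11.18  ⇒  cos φ₁ = cos 17.3° / √11.18 = 0.9548/3.344 = 0.2855.
φ₁ = arccos(0.2855) ≈ 73.4°.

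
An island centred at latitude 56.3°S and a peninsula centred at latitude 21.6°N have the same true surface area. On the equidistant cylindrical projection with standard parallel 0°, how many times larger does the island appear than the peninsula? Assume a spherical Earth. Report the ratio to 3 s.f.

Plate carrée maps x = Rλ, y = Rφ. The meridian scale is h = 1 and the parallel scale is k = 1/cos φ = sec φ.
Areal scale at 56.3°: h·k = 1.000 × 1.802 = 1.802.
Areal scale at 21.6°: h·k = 1.000 × 1.076 = 1.076.
Ratio = 1.802/1.076 ≈ 1.68.

1.68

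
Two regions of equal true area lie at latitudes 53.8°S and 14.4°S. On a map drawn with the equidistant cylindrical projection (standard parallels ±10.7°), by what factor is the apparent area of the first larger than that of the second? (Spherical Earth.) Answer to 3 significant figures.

1.64

The equidistant cylindrical projection with φ₀ = 10.7° has h = 1 (meridians true) and k = cos φ₀ / cos φ along parallels.
Areal scale at 53.8°: h·k = 1.000 × 1.664 = 1.664.
Areal scale at 14.4°: h·k = 1.000 × 1.014 = 1.014.
Ratio = 1.664/1.014 ≈ 1.64.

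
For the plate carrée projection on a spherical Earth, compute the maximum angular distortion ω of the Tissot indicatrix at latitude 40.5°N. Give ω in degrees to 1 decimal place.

15.6°

Plate carrée maps x = Rλ, y = Rφ. The meridian scale is h = 1 and the parallel scale is k = 1/cos φ = sec φ.
At 40.5°: h = 1.000, k = 1.315; principal scales a = 1.315, b = 1.000.
sin(ω/2) = (a − b)/(a + b) = 0.3151/2.315 = 0.1361, so ω = 2 arcsin(0.1361) ≈ 15.6°.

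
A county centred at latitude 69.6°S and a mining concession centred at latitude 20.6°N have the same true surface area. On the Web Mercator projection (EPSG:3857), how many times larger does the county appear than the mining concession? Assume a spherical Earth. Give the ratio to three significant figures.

7.21

Mercator areal scale is sec²φ.
At 69.6°: sec²(69.6°) = 1/0.3486² = 8.230.
At 20.6°: sec²(20.6°) = 1/0.9361² = 1.141.
Ratio = 8.230/1.141 = cos²(20.6°)/cos²(69.6°) ≈ 7.21.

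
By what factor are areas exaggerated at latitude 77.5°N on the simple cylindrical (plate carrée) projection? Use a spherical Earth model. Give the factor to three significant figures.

For the equirectangular projection with φ₀ = 0 (plate carrée), h = 1 along meridians and k = sec φ along parallels.
Areal scale = h·k = 1 × sec φ; at 77.5°, h = 1.000, k = 4.620, so h·k = 4.620.

4.62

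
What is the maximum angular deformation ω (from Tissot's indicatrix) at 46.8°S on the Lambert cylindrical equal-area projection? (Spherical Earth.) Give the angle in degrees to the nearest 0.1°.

42.4°

The Lambert cylindrical equal-area projection is the cylindrical equal-area projection with its standard parallel at the equator (φ₀ = 0). For cylindrical equal-area with standard parallel φ₀, h = cos φ / cos φ₀ and k = cos φ₀ / cos φ, so h·k = 1.
At 46.8°: h = 0.6845, k = 1.461; principal scales a = 1.461, b = 0.6845.
sin(ω/2) = (a − b)/(a + b) = 0.7763/2.145 = 0.3618, so ω = 2 arcsin(0.3618) ≈ 42.4°.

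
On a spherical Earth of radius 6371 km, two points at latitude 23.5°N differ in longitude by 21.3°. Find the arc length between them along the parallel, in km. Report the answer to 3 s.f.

2170 km

Arc length along a parallel = R cos φ · Δλ (with Δλ in radians).
= 6371 × cos 23.5° × (21.3° × π/180) = 6371 × 0.9171 × 0.3718 ≈ 2170 km.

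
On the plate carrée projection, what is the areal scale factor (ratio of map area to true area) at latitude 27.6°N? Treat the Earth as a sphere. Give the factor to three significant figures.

1.13

In the plate carrée (x = Rλ, y = Rφ), meridians are true-scale (h = 1) and parallels are stretched by k = sec φ.
Areal scale = h·k = 1 × sec φ; at 27.6°, h = 1.000, k = 1.128, so h·k = 1.128.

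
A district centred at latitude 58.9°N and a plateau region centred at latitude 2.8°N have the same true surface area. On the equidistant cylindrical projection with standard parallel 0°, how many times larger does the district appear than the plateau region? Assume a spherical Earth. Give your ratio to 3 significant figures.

1.93

In the plate carrée (x = Rλ, y = Rφ), meridians are true-scale (h = 1) and parallels are stretched by k = sec φ.
Areal scale at 58.9°: h·k = 1.000 × 1.936 = 1.936.
Areal scale at 2.8°: h·k = 1.000 × 1.001 = 1.001.
Ratio = 1.936/1.001 ≈ 1.93.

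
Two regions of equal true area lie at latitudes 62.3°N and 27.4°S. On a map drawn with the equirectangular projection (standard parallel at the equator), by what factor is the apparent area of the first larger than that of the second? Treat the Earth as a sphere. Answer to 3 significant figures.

Plate carrée maps x = Rλ, y = Rφ. The meridian scale is h = 1 and the parallel scale is k = 1/cos φ = sec φ.
Areal scale at 62.3°: h·k = 1.000 × 2.151 = 2.151.
Areal scale at 27.4°: h·k = 1.000 × 1.126 = 1.126.
Ratio = 2.151/1.126 ≈ 1.91.

1.91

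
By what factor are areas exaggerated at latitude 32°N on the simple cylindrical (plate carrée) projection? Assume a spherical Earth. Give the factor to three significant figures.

1.18

In the plate carrée (x = Rλ, y = Rφ), meridians are true-scale (h = 1) and parallels are stretched by k = sec φ.
Areal scale = h·k = 1 × sec φ; at 32°, h = 1.000, k = 1.179, so h·k = 1.179.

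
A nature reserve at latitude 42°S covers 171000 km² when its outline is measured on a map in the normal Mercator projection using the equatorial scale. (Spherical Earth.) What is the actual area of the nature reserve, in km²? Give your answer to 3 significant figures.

94400 km²

The Mercator projection is conformal; its linear scale factor is the same in every direction and equals sec φ = 1/cos φ.
Areal scale = k² = sec²φ = 1/cos²(42°) = 1/0.7431² = 1.811.
True area = apparent / (areal scale) = 171000 / 1.811 ≈ 94400 km².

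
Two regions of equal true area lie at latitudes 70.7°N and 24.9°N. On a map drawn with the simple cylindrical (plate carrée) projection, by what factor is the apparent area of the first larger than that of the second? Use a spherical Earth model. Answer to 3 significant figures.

In the plate carrée (x = Rλ, y = Rφ), meridians are true-scale (h = 1) and parallels are stretched by k = sec φ.
Areal scale at 70.7°: h·k = 1.000 × 3.026 = 3.026.
Areal scale at 24.9°: h·k = 1.000 × 1.102 = 1.102.
Ratio = 3.026/1.102 ≈ 2.74.

2.74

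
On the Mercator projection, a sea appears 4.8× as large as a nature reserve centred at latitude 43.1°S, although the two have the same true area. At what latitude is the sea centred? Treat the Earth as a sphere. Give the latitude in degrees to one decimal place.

70.5°

For equal true areas on Mercator, apparent areas scale as sec²φ, so the ratio is cos²φ₂ / cos²φ₁.
cos²φ₂ / cos²φ₁ = 4.8  ⇒  cos φ₁ = cos 43.1° / √4.8 = 0.7302/2.191 = 0.3333.
φ₁ = arccos(0.3333) ≈ 70.5°.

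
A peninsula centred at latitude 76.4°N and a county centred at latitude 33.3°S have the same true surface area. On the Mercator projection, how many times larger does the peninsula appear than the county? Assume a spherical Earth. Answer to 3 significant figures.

Mercator areal scale is sec²φ.
At 76.4°: sec²(76.4°) = 1/0.2351² = 18.09.
At 33.3°: sec²(33.3°) = 1/0.8358² = 1.431.
Ratio = 18.09/1.431 = cos²(33.3°)/cos²(76.4°) ≈ 12.6.

12.6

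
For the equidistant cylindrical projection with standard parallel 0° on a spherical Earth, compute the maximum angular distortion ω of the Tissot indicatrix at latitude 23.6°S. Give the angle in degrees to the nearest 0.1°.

5.0°

Plate carrée maps x = Rλ, y = Rφ. The meridian scale is h = 1 and the parallel scale is k = 1/cos φ = sec φ.
At 23.6°: h = 1.000, k = 1.091; principal scales a = 1.091, b = 1.000.
sin(ω/2) = (a − b)/(a + b) = 0.09127/2.091 = 0.04364, so ω = 2 arcsin(0.04364) ≈ 5.0°.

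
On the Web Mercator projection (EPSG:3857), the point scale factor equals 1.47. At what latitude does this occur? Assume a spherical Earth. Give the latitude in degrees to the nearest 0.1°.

Mercator scale is k = sec φ = 1/cos φ.
1/cos φ = 1.47  ⇒  cos φ = 0.6803  ⇒  φ = arccos(0.6803) ≈ 47.1°.

47.1°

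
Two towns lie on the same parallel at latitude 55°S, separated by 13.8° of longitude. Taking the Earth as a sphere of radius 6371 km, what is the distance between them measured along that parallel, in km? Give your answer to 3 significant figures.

880 km

Arc length along a parallel = R cos φ · Δλ (with Δλ in radians).
= 6371 × cos 55° × (13.8° × π/180) = 6371 × 0.5736 × 0.2409 ≈ 880 km.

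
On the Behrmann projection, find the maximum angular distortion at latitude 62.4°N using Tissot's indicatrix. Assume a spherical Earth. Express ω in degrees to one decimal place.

The Behrmann projection is cylindrical equal-area with φ₀ = 30°. For cylindrical equal-area with standard parallel φ₀, h = cos φ / cos φ₀ and k = cos φ₀ / cos φ, so h·k = 1.
At 62.4°: h = 0.5350, k = 1.869; principal scales a = 1.869, b = 0.5350.
sin(ω/2) = (a − b)/(a + b) = 1.334/2.404 = 0.5550, so ω = 2 arcsin(0.5550) ≈ 67.4°.

67.4°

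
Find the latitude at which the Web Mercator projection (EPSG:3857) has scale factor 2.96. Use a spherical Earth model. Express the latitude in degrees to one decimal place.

70.3°

Mercator scale is k = sec φ = 1/cos φ.
1/cos φ = 2.96  ⇒  cos φ = 0.3378  ⇒  φ = arccos(0.3378) ≈ 70.3°.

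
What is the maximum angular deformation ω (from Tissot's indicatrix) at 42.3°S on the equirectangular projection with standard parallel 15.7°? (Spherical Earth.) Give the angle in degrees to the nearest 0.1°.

15.1°

With standard parallel φ₀ = 15.7°, the equirectangular projection gives x = Rλ cos φ₀, y = Rφ, so h = 1 and k = cos 15.7° / cos φ.
At 42.3°: h = 1.000, k = 1.302; principal scales a = 1.302, b = 1.000.
sin(ω/2) = (a − b)/(a + b) = 0.3016/2.302 = 0.1310, so ω = 2 arcsin(0.1310) ≈ 15.1°.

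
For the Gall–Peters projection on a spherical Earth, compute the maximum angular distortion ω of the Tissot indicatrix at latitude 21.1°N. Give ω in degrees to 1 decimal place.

31.4°

The Gall–Peters projection is cylindrical equal-area with φ₀ = 45°. Cylindrical equal-area (φ₀ = 45°): h = cos φ / cos 45° along meridians, k = cos 45° / cos φ along parallels; h·k = 1.
At 21.1°: h = 1.319, k = 0.7579; principal scales a = 1.319, b = 0.7579.
sin(ω/2) = (a − b)/(a + b) = 0.5615/2.077 = 0.2703, so ω = 2 arcsin(0.2703) ≈ 31.4°.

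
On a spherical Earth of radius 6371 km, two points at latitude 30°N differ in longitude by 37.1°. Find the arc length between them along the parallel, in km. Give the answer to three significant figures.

Arc length along a parallel = R cos φ · Δλ (with Δλ in radians).
= 6371 × cos 30° × (37.1° × π/180) = 6371 × 0.8660 × 0.6475 ≈ 3570 km.

3570 km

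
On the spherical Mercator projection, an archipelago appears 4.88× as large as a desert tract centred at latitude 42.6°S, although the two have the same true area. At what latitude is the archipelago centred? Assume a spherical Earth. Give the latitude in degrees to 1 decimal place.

Mercator areal scale is sec²φ, so apparent-area ratio = sec²φ₁ / sec²φ₂ = cos²φ₂ / cos²φ₁.
cos²φ₂ / cos²φ₁ = 4.88  ⇒  cos φ₁ = cos 42.6° / √4.88 = 0.7361/2.209 = 0.3332.
φ₁ = arccos(0.3332) ≈ 70.5°.

70.5°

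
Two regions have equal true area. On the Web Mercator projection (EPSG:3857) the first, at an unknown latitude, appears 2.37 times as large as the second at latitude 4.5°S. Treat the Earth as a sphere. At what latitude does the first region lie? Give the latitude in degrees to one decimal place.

49.6°

Mercator areal scale is sec²φ, so apparent-area ratio = sec²φ₁ / sec²φ₂ = cos²φ₂ / cos²φ₁.
cos²φ₂ / cos²φ₁ = 2.37  ⇒  cos φ₁ = cos 4.5° / √2.37 = 0.9969/1.539 = 0.6476.
φ₁ = arccos(0.6476) ≈ 49.6°.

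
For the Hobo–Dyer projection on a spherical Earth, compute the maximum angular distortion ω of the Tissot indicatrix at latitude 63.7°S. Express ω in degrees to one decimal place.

Hobo–Dyer is a cylindrical equal-area projection with standard parallels at ±37.5°. For cylindrical equal-area with standard parallel φ₀, h = cos φ / cos φ₀ and k = cos φ₀ / cos φ, so h·k = 1.
At 63.7°: h = 0.5585, k = 1.791; principal scales a = 1.791, b = 0.5585.
sin(ω/2) = (a − b)/(a + b) = 1.232/2.349 = 0.5245, so ω = 2 arcsin(0.5245) ≈ 63.3°.

63.3°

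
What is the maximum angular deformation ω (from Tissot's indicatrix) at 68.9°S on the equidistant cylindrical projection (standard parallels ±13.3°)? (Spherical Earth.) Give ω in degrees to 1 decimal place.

54.8°

With standard parallel φ₀ = 13.3°, the equirectangular projection gives x = Rλ cos φ₀, y = Rφ, so h = 1 and k = cos 13.3° / cos φ.
At 68.9°: h = 1.000, k = 2.703; principal scales a = 2.703, b = 1.000.
sin(ω/2) = (a − b)/(a + b) = 1.703/3.703 = 0.4599, so ω = 2 arcsin(0.4599) ≈ 54.8°.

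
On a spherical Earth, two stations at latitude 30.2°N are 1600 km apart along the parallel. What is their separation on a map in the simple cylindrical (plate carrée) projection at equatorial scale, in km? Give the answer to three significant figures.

1850 km

In the plate carrée (x = Rλ, y = Rφ), meridians are true-scale (h = 1) and parallels are stretched by k = sec φ.
Along the parallel, k = sec 30.2° = 1/0.8643 = 1.157.
Map distance = 1600 × 1.157 ≈ 1850 km.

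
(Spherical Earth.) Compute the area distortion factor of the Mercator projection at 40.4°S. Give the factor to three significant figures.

Mercator is conformal, so the point scale is isotropic: h = k = sec φ = 1/cos φ.
Areal scale = k² = sec²φ = 1/cos²(40.4°) = 1/0.7615² = 1.724.

1.72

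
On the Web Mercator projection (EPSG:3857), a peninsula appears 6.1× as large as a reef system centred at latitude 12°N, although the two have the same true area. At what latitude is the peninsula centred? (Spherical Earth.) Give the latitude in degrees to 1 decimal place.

66.7°

For equal true areas on Mercator, apparent areas scale as sec²φ, so the ratio is cos²φ₂ / cos²φ₁.
cos²φ₂ / cos²φ₁ = 6.1  ⇒  cos φ₁ = cos 12° / √6.1 = 0.9781/2.470 = 0.3960.
φ₁ = arccos(0.3960) ≈ 66.7°.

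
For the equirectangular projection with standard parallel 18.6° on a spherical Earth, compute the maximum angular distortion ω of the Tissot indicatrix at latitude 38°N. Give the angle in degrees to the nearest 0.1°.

10.6°

With standard parallel φ₀ = 18.6°, the equirectangular projection gives x = Rλ cos φ₀, y = Rφ, so h = 1 and k = cos 18.6° / cos φ.
At 38°: h = 1.000, k = 1.203; principal scales a = 1.203, b = 1.000.
sin(ω/2) = (a − b)/(a + b) = 0.2027/2.203 = 0.09204, so ω = 2 arcsin(0.09204) ≈ 10.6°.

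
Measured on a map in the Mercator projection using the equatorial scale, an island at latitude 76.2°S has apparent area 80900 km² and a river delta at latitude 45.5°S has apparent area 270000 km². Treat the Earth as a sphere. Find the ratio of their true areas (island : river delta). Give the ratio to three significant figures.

On Mercator the areal scale is sec²φ, so true area = apparent × cos²φ.
True area of island: 80900 × cos²(76.2°) = 80900 × 0.05690 = 4603 km².
True area of river delta: 270000 × cos²(45.5°) = 270000 × 0.4913 = 132600 km².
Ratio = 4603 / 132600 ≈ 0.0347.

0.0347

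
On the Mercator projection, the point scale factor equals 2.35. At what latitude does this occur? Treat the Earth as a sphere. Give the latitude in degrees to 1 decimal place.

Mercator scale is k = sec φ = 1/cos φ.
1/cos φ = 2.35  ⇒  cos φ = 0.4255  ⇒  φ = arccos(0.4255) ≈ 64.8°.

64.8°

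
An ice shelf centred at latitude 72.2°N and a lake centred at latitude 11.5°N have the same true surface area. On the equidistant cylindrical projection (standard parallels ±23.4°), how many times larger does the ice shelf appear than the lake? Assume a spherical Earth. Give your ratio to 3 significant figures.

3.21

With standard parallel φ₀ = 23.4°, the equirectangular projection gives x = Rλ cos φ₀, y = Rφ, so h = 1 and k = cos 23.4° / cos φ.
Areal scale at 72.2°: h·k = 1.000 × 3.002 = 3.002.
Areal scale at 11.5°: h·k = 1.000 × 0.9366 = 0.9366.
Ratio = 3.002/0.9366 ≈ 3.21.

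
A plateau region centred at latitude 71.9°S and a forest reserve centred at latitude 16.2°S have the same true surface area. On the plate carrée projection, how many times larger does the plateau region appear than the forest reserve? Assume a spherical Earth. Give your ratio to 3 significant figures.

3.09

For the equirectangular projection with φ₀ = 0 (plate carrée), h = 1 along meridians and k = sec φ along parallels.
Areal scale at 71.9°: h·k = 1.000 × 3.219 = 3.219.
Areal scale at 16.2°: h·k = 1.000 × 1.041 = 1.041.
Ratio = 3.219/1.041 ≈ 3.09.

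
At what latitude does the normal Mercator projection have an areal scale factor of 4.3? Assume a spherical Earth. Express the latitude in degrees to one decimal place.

Mercator areal scale is sec²φ.
sec²φ = 4.3  ⇒  cos²φ = 0.2326  ⇒  cos φ = 0.4822.
φ = arccos(0.4822) ≈ 61.2°.

61.2°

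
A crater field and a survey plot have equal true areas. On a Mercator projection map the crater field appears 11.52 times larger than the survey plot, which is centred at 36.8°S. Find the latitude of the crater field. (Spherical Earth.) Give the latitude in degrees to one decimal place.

76.4°

On Mercator, (apparent₁)/(apparent₂) = sec²φ₁ / sec²φ₂ when true areas are equal.
cos²φ₂ / cos²φ₁ = 11.52  ⇒  cos φ₁ = cos 36.8° / √11.52 = 0.8007/3.394 = 0.2359.
φ₁ = arccos(0.2359) ≈ 76.4°.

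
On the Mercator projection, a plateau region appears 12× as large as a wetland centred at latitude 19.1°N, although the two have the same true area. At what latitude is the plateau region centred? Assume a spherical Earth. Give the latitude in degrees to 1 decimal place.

Mercator areal scale is sec²φ, so apparent-area ratio = sec²φ₁ / sec²φ₂ = cos²φ₂ / cos²φ₁.
cos²φ₂ / cos²φ₁ = 12  ⇒  cos φ₁ = cos 19.1° / √12 = 0.9449/3.464 = 0.2728.
φ₁ = arccos(0.2728) ≈ 74.2°.

74.2°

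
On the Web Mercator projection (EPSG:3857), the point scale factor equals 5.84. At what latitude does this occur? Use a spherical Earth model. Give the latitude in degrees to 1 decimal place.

80.1°

Mercator scale is k = sec φ = 1/cos φ.
1/cos φ = 5.84  ⇒  cos φ = 0.1712  ⇒  φ = arccos(0.1712) ≈ 80.1°.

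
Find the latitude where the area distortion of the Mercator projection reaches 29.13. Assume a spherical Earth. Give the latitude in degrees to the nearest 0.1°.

Mercator areal scale is sec²φ.
sec²φ = 29.13  ⇒  cos²φ = 0.03433  ⇒  cos φ = 0.1853.
φ = arccos(0.1853) ≈ 79.3°.

79.3°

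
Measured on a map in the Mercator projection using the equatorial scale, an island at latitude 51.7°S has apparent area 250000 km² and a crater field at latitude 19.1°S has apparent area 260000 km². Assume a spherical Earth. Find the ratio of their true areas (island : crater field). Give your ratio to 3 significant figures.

0.414

On Mercator the areal scale is sec²φ, so true area = apparent × cos²φ.
True area of island: 250000 × cos²(51.7°) = 250000 × 0.3841 = 96030 km².
True area of crater field: 260000 × cos²(19.1°) = 260000 × 0.8929 = 232200 km².
Ratio = 96030 / 232200 ≈ 0.414.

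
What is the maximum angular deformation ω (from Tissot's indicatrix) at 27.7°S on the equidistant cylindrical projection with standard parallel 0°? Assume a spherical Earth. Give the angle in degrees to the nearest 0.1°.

7.0°

For the equirectangular projection with φ₀ = 0 (plate carrée), h = 1 along meridians and k = sec φ along parallels.
At 27.7°: h = 1.000, k = 1.129; principal scales a = 1.129, b = 1.000.
sin(ω/2) = (a − b)/(a + b) = 0.1294/2.129 = 0.06079, so ω = 2 arcsin(0.06079) ≈ 7.0°.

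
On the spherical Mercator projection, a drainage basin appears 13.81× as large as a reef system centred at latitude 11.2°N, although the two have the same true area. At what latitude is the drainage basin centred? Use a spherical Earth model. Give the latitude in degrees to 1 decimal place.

Mercator areal scale is sec²φ, so apparent-area ratio = sec²φ₁ / sec²φ₂ = cos²φ₂ / cos²φ₁.
cos²φ₂ / cos²φ₁ = 13.81  ⇒  cos φ₁ = cos 11.2° / √13.81 = 0.9810/3.716 = 0.2640.
φ₁ = arccos(0.2640) ≈ 74.7°.

74.7°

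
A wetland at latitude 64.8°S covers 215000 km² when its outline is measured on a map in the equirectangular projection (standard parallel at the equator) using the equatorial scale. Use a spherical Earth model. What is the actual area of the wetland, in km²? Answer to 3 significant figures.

91500 km²

For the equirectangular projection with φ₀ = 0 (plate carrée), h = 1 along meridians and k = sec φ along parallels.
Areal scale = h·k = 1 × sec φ; at 64.8°, h = 1.000, k = 2.349, so h·k = 2.349.
True area = apparent / (areal scale) = 215000 / 2.349 ≈ 91500 km².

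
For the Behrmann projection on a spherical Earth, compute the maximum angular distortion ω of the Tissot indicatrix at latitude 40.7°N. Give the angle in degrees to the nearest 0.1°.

Behrmann is a cylindrical equal-area projection with standard parallels at ±30°. A cylindrical equal-area projection with standard parallel φ₀ has meridian scale h = cos φ / cos φ₀ and parallel scale k = cos φ₀ / cos φ (so areas are preserved, h·k = 1).
At 40.7°: h = 0.8754, k = 1.142; principal scales a = 1.142, b = 0.8754.
sin(ω/2) = (a − b)/(a + b) = 0.2669/2.018 = 0.1323, so ω = 2 arcsin(0.1323) ≈ 15.2°.

15.2°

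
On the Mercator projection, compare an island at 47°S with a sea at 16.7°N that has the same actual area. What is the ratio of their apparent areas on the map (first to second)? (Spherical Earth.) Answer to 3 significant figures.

1.97

Mercator areal scale is sec²φ.
At 47°: sec²(47°) = 1/0.6820² = 2.150.
At 16.7°: sec²(16.7°) = 1/0.9578² = 1.090.
Ratio = 2.150/1.090 = cos²(16.7°)/cos²(47°) ≈ 1.97.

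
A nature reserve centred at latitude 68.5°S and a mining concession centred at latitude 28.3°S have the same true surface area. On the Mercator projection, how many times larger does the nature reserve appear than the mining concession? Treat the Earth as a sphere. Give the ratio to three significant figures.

On Mercator, area is exaggerated by sec²φ = 1/cos²φ.
At 68.5°: sec²(68.5°) = 1/0.3665² = 7.445.
At 28.3°: sec²(28.3°) = 1/0.8805² = 1.290.
Ratio = 7.445/1.290 = cos²(28.3°)/cos²(68.5°) ≈ 5.77.

5.77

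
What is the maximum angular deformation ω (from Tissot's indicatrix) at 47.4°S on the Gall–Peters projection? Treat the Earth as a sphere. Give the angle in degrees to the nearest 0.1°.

5.0°

The Gall–Peters projection is cylindrical equal-area with φ₀ = 45°. For cylindrical equal-area with standard parallel φ₀, h = cos φ / cos φ₀ and k = cos φ₀ / cos φ, so h·k = 1.
At 47.4°: h = 0.9572, k = 1.045; principal scales a = 1.045, b = 0.9572.
sin(ω/2) = (a − b)/(a + b) = 0.08742/2.002 = 0.04367, so ω = 2 arcsin(0.04367) ≈ 5.0°.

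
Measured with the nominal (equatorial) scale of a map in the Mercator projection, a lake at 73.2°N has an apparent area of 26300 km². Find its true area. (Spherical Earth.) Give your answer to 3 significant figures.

For Mercator, h = k = sec φ (a conformal cylindrical projection has a single point scale, 1/cos φ).
Areal scale = k² = sec²φ = 1/cos²(73.2°) = 1/0.2890² = 11.97.
True area = apparent / (areal scale) = 26300 / 11.97 ≈ 2200 km².

2200 km²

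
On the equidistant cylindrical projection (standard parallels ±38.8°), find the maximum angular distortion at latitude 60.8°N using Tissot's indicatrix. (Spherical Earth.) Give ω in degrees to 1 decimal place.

With standard parallel φ₀ = 38.8°, the equirectangular projection gives x = Rλ cos φ₀, y = Rφ, so h = 1 and k = cos 38.8° / cos φ.
At 60.8°: h = 1.000, k = 1.597; principal scales a = 1.597, b = 1.000.
sin(ω/2) = (a − b)/(a + b) = 0.5975/2.597 = 0.2300, so ω = 2 arcsin(0.2300) ≈ 26.6°.

26.6°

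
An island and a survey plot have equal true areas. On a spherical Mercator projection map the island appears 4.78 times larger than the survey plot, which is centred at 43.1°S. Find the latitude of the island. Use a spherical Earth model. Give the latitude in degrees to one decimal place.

For equal true areas on Mercator, apparent areas scale as sec²φ, so the ratio is cos²φ₂ / cos²φ₁.
cos²φ₂ / cos²φ₁ = 4.78  ⇒  cos φ₁ = cos 43.1° / √4.78 = 0.7302/2.186 = 0.3340.
φ₁ = arccos(0.3340) ≈ 70.5°.

70.5°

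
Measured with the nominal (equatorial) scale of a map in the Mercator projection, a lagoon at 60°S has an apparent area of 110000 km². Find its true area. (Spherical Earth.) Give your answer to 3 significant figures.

27500 km²

Mercator is conformal, so the point scale is isotropic: h = k = sec φ = 1/cos φ.
Areal scale = k² = sec²φ = 1/cos²(60°) = 1/0.5000² = 4.000.
True area = apparent / (areal scale) = 110000 / 4.000 ≈ 27500 km².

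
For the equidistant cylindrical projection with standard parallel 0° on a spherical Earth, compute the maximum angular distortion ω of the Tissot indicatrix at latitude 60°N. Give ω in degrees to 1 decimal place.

38.9°

In the plate carrée (x = Rλ, y = Rφ), meridians are true-scale (h = 1) and parallels are stretched by k = sec φ.
At 60°: h = 1.000, k = 2.000; principal scales a = 2.000, b = 1.000.
sin(ω/2) = (a − b)/(a + b) = 1.0000/3.000 = 0.3333, so ω = 2 arcsin(0.3333) ≈ 38.9°.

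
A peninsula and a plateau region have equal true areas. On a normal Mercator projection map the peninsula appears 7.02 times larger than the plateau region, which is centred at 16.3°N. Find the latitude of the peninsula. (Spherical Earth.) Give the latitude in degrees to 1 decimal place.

68.8°

For equal true areas on Mercator, apparent areas scale as sec²φ, so the ratio is cos²φ₂ / cos²φ₁.
cos²φ₂ / cos²φ₁ = 7.02  ⇒  cos φ₁ = cos 16.3° / √7.02 = 0.9598/2.650 = 0.3623.
φ₁ = arccos(0.3623) ≈ 68.8°.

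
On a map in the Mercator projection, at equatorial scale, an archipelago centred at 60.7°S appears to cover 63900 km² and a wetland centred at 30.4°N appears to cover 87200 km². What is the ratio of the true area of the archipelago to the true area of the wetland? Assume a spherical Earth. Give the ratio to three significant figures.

Mercator's areal exaggeration is sec²φ; hence true area = (apparent area) · cos²φ.
True area of archipelago: 63900 × cos²(60.7°) = 63900 × 0.2395 = 15300 km².
True area of wetland: 87200 × cos²(30.4°) = 87200 × 0.7439 = 64870 km².
Ratio = 15300 / 64870 ≈ 0.236.

0.236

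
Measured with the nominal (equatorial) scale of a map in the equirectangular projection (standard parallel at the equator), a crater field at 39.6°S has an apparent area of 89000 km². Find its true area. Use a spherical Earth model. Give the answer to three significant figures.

68600 km²

Plate carrée maps x = Rλ, y = Rφ. The meridian scale is h = 1 and the parallel scale is k = 1/cos φ = sec φ.
Areal scale = h·k = 1 × sec φ; at 39.6°, h = 1.000, k = 1.298, so h·k = 1.298.
True area = apparent / (areal scale) = 89000 / 1.298 ≈ 68600 km².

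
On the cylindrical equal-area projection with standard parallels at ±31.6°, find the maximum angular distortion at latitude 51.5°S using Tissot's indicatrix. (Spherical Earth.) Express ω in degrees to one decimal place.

Cylindrical equal-area (φ₀ = 31.6°): h = cos φ / cos 31.6° along meridians, k = cos 31.6° / cos φ along parallels; h·k = 1.
At 51.5°: h = 0.7309, k = 1.368; principal scales a = 1.368, b = 0.7309.
sin(ω/2) = (a − b)/(a + b) = 0.6373/2.099 = 0.3036, so ω = 2 arcsin(0.3036) ≈ 35.3°.

35.3°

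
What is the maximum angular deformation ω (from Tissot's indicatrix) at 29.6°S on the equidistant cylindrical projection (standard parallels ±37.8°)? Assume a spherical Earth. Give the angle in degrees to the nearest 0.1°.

In the equirectangular projection with standard parallel φ₀ = 37.8° (x = Rλ cos φ₀, y = Rφ), meridians are true-scale (h = 1) and the parallel scale is k = cos φ₀ / cos φ.
At 29.6°: h = 1.000, k = 0.9088; principal scales a = 1.000, b = 0.9088.
sin(ω/2) = (a − b)/(a + b) = 0.09125/1.909 = 0.04781, so ω = 2 arcsin(0.04781) ≈ 5.5°.

5.5°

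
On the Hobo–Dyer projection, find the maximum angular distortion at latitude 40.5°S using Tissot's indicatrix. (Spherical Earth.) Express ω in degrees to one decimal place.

The Hobo–Dyer projection is cylindrical equal-area with φ₀ = 37.5°. For cylindrical equal-area with standard parallel φ₀, h = cos φ / cos φ₀ and k = cos φ₀ / cos φ, so h·k = 1.
At 40.5°: h = 0.9585, k = 1.043; principal scales a = 1.043, b = 0.9585.
sin(ω/2) = (a − b)/(a + b) = 0.08486/2.002 = 0.04239, so ω = 2 arcsin(0.04239) ≈ 4.9°.

4.9°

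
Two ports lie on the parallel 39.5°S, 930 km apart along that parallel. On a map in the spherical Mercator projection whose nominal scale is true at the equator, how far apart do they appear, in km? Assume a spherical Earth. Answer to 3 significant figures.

1210 km

The Mercator projection is conformal; its linear scale factor is the same in every direction and equals sec φ = 1/cos φ.
Along the parallel, k = sec 39.5° = 1/0.7716 = 1.296.
Map distance = 930 × 1.296 ≈ 1210 km.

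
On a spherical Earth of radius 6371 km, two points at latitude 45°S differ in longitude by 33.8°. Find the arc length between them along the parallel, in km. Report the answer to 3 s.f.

Arc length along a parallel = R cos φ · Δλ (with Δλ in radians).
= 6371 × cos 45° × (33.8° × π/180) = 6371 × 0.7071 × 0.5899 ≈ 2660 km.

2660 km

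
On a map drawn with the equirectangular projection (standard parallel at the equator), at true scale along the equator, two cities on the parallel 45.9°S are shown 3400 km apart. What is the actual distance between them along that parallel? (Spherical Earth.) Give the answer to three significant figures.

In the plate carrée (x = Rλ, y = Rφ), meridians are true-scale (h = 1) and parallels are stretched by k = sec φ.
Along the parallel at 45.9°, map distances are exaggerated by k = sec 45.9° = 1.437.
True distance = 3400 / 1.437 = 3400 × cos 45.9° ≈ 2370 km.

2370 km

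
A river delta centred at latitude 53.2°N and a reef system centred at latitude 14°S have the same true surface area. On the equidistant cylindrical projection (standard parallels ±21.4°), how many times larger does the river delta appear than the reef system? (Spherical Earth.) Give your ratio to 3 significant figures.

With standard parallel φ₀ = 21.4°, the equirectangular projection gives x = Rλ cos φ₀, y = Rφ, so h = 1 and k = cos 21.4° / cos φ.
Areal scale at 53.2°: h·k = 1.000 × 1.554 = 1.554.
Areal scale at 14°: h·k = 1.000 × 0.9596 = 0.9596.
Ratio = 1.554/0.9596 ≈ 1.62.

1.62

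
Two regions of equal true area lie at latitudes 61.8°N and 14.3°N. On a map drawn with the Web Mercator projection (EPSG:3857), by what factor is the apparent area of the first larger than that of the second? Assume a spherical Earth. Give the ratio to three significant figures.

4.20

Mercator areal scale is sec²φ.
At 61.8°: sec²(61.8°) = 1/0.4726² = 4.478.
At 14.3°: sec²(14.3°) = 1/0.9690² = 1.065.
Ratio = 4.478/1.065 = cos²(14.3°)/cos²(61.8°) ≈ 4.20.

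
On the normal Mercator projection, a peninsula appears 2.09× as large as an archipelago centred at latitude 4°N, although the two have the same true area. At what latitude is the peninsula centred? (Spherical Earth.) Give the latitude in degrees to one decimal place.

46.4°

Mercator areal scale is sec²φ, so apparent-area ratio = sec²φ₁ / sec²φ₂ = cos²φ₂ / cos²φ₁.
cos²φ₂ / cos²φ₁ = 2.09  ⇒  cos φ₁ = cos 4° / √2.09 = 0.9976/1.446 = 0.6900.
φ₁ = arccos(0.6900) ≈ 46.4°.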